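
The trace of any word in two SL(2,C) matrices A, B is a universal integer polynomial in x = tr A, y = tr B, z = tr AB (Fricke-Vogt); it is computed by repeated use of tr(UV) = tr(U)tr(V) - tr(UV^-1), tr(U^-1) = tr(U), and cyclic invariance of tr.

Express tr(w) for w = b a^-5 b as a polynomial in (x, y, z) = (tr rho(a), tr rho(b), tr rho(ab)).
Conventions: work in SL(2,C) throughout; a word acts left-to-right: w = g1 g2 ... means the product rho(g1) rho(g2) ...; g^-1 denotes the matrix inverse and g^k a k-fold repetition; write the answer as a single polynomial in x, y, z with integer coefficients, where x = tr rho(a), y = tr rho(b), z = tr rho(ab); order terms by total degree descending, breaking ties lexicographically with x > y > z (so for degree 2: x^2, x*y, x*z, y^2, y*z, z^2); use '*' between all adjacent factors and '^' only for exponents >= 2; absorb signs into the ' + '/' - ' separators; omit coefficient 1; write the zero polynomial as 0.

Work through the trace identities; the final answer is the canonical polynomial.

trace(b^2) = trace(b) trace(b) - trace(1)   [square of b] = y^2 - 2
trace(b^2 a) = trace(b) trace(a b) - trace(a)   [square of b] = y*z - x
trace(b^2 a^-1) = trace(b^2) trace(a) - trace(b^2 a)   [inverse elimination on a] = x*y^2 - y*z - x
trace(b^2 a^-2) = trace(b^2 a^-1) trace(a) - trace(b^2)   [inverse elimination on a] = x^2*y^2 - x*y*z - x^2 - y^2 + 2
trace(a^-2 b^2 a^-1) = trace(b^2 a^-2) trace(a) - trace(b^2 a^-1)   [inverse elimination on a] = x^3*y^2 - x^2*y*z - x^3 - 2*x*y^2 + y*z + 3*x
trace(a^-3 b^2 a^-1) = trace(a^-2 b^2 a^-1) trace(a) - trace(a^-2 b^2)   [inverse elimination on a] = x^4*y^2 - x^3*y*z - x^4 - 3*x^2*y^2 + 2*x*y*z + 4*x^2 + y^2 - 2
trace(b a^-5 b) = trace(a^-3 b^2 a^-1) trace(a) - trace(a^-3 b^2)   [inverse elimination on a] = x^5*y^2 - x^4*y*z - x^5 - 4*x^3*y^2 + 3*x^2*y*z + 5*x^3 + 3*x*y^2 - y*z - 5*x

x^5*y^2 - x^4*y*z - x^5 - 4*x^3*y^2 + 3*x^2*y*z + 5*x^3 + 3*x*y^2 - y*z - 5*x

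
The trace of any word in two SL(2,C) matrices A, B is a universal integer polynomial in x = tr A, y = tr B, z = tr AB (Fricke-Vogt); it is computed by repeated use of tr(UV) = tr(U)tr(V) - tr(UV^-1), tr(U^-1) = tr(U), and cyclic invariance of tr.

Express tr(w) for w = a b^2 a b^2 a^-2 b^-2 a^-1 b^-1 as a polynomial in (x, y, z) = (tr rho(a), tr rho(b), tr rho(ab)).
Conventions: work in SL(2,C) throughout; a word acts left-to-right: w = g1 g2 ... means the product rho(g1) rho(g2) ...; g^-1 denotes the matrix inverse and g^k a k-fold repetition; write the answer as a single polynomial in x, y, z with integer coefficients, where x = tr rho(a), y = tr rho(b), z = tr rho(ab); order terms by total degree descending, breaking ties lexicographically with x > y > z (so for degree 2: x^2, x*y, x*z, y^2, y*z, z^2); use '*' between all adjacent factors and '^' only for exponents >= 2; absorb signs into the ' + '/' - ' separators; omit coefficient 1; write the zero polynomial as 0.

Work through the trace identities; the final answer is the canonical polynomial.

use: trace(a b^2) = trace(b) * trace(a b) - trace(a) = y*z - x
apply: trace(b^2 a b) = trace(b) * trace(a b^2) - trace(a b) = y^2*z - x*y - z
apply: trace(b^2 a b^2) = trace(b) * trace(b^2 a b) - trace(b^2 a) = y^3*z - x*y^2 - 2*y*z + x
trace(a b a b) = trace(a b) * trace(a b) - trace(1)   [split at repeated a] = z^2 - 2
use: trace(a b a) = trace(a) * trace(b a) - trace(b) = x*z - y
use: trace(a b^2 a b) = trace(b) * trace(a b a b) - trace(a b a) = y*z^2 - x*z - y
trace(b^2) = trace(b) * trace(b) - trace(1) = y^2 - 2
use: trace(a b^2 a) = trace(a) * trace(b^2 a) - trace(b^2) = x*y*z - x^2 - y^2 + 2
trace(b^2 a b^2 a) = trace(b) * trace(a b^2 a b) - trace(a b^2 a) = y^2*z^2 - 2*x*y*z + x^2 - 2
use: trace(b^2 a b^2 a^-1) = trace(b^2 a b^2) * trace(a) - trace(b^2 a b^2 a) = x*y^3*z - x^2*y^2 - y^2*z^2 + 2
trace(a b^3 a b) = trace(b) * trace(a b a b^2) - trace(a b a b) = y^2*z^2 - x*y*z - y^2 - z^2 + 2
use: trace(a b^3 a) = trace(b) * trace(a^2 b^2) - trace(a^2 b) = x*y^2*z - x^2*y - y^3 - x*z + 3*y
trace(b a b^2 a b^2) = trace(b) * trace(a b^3 a b) - trace(a b^3 a) = y^3*z^2 - 2*x*y^2*z + x^2*y - y*z^2 + x*z - y
trace(a b a b a b) = trace(a b a b) * trace(a b) - trace(b a)   [split at repeated a] = z^3 - 3*z
use: trace(a b a b a) = trace(a) * trace(b a b a) - trace(b a b) = x*z^2 - y*z - x
trace(a b a b^2 a b) = trace(b) * trace(a b a b a b) - trace(a b a b a) = y*z^3 - x*z^2 - 2*y*z + x
trace(a b a b^2 a) = trace(a) * trace(b a b^2 a) - trace(b a b^2) = x*y*z^2 - x^2*z - y^2*z + z
use: trace(b a b^2 a b^2 a) = trace(b) * trace(a b a b^2 a b) - trace(a b a b^2 a) = y^2*z^3 - 2*x*y*z^2 + x^2*z - y^2*z + x*y - z
use: trace(a^-1 b a b^2 a b^2) = trace(b a b^2 a b^2) * trace(a) - trace(b a b^2 a b^2 a) = x*y^3*z^2 - 2*x^2*y^2*z - y^2*z^3 + x^3*y + x*y*z^2 + y^2*z - 2*x*y + z
use: trace(a b^2 a b^2 a^-2 b) = trace(a^-1 b a b^2 a b^2) * trace(a) - trace(a^-1 b a b^2 a b^2 a) = x^2*y^3*z^2 - 2*x^3*y^2*z - x*y^2*z^3 + x^4*y + x^2*y*z^2 - y^3*z^2 + 3*x*y^2*z - 3*x^2*y + y*z^2 + y
trace(a^-1 b^-1 a b^2 a b^2 a^-1) = trace(a b^2 a b^2 a^-2) * trace(b) - trace(a b^2 a b^2 a^-2 b) = -x^2*y^3*z^2 + 2*x^3*y^2*z + x*y^4*z + x*y^2*z^3 - x^4*y - x^2*y^3 - x^2*y*z^2 - 3*x*y^2*z + 3*x^2*y - y*z^2 + y
trace(b a^2 b^2 a b) = trace(a) * trace(b^2 a b^2 a) - trace(b^2 a b^2) = x*y^2*z^2 - 2*x^2*y*z - y^3*z + x^3 + x*y^2 + 2*y*z - 3*x
trace(b a^2 b^2 a) = trace(a) * trace(b^2 a b a) - trace(b^2 a b) = x*y*z^2 - x^2*z - y^2*z + z
trace(a b^2 a b^3 a) = trace(b) * trace(b a^2 b^2 a b) - trace(b a^2 b^2 a) = x*y^3*z^2 - 2*x^2*y^2*z - y^4*z + x^3*y + x*y^3 - x*y*z^2 + x^2*z + 3*y^2*z - 3*x*y - z
apply: trace(a b^2 a b^3 a b) = trace(b) * trace(b a b a b^2 a b) - trace(b a b a b^2 a) = y^3*z^3 - 2*x*y^2*z^2 + x^2*y*z - y^3*z - y*z^3 + x*y^2 + x*z^2 + y*z - x
trace(b a b^-1 a b^2 a b^2) = trace(a b^2 a b^3 a) * trace(b) - trace(a b^2 a b^3 a b) = x*y^4*z^2 - 2*x^2*y^3*z - y^5*z - y^3*z^3 + x^3*y^2 + x*y^4 + x*y^2*z^2 + 4*y^3*z + y*z^3 - 4*x*y^2 - x*z^2 - 2*y*z + x
trace(a b^2 a b^2 a b a) = trace(a) * trace(b^2 a b^2 a b a) - trace(b^2 a b^2 a b) = x*y^2*z^3 - 2*x^2*y*z^2 - y^3*z^2 + x^3*z + x*y^2*z + y*z^2 - 2*x*z + y
apply: trace(a b a b a b a b) = trace(b a b a b a) * trace(b a) - trace(a b a b)   [split at repeated b] = z^4 - 4*z^2 + 2
trace(a b a b a b a) = trace(a) * trace(b a b a b a) - trace(b a b a b) = x*z^3 - y*z^2 - 2*x*z + y
use: trace(a b a b a b^2 a b) = trace(b) * trace(a b a b a b a b) - trace(a b a b a b a) = y*z^4 - x*z^3 - 3*y*z^2 + 2*x*z + y
use: trace(a^2 b a b a) = trace(a) * trace(a b a b a) - trace(a b a b) = x^2*z^2 - x*y*z - x^2 - z^2 + 2
trace(a b a b a b^2 a) = trace(b) * trace(a^2 b a b a b) - trace(a^2 b a b a) = x*y*z^3 - x^2*z^2 - y^2*z^2 - x*y*z + x^2 + y^2 + z^2 - 2
trace(a b^2 a b^2 a b a b) = trace(b) * trace(a b a b a b^2 a b) - trace(a b a b a b^2 a) = y^2*z^4 - 2*x*y*z^3 + x^2*z^2 - 2*y^2*z^2 + 3*x*y*z - x^2 - z^2 + 2
apply: trace(b a b^-1 a b^2 a b^2 a) = trace(a b^2 a b^2 a b a) * trace(b) - trace(a b^2 a b^2 a b a b) = x*y^3*z^3 - 2*x^2*y^2*z^2 - y^4*z^2 - y^2*z^4 + x^3*y*z + x*y^3*z + 2*x*y*z^3 - x^2*z^2 + 3*y^2*z^2 - 5*x*y*z + x^2 + y^2 + z^2 - 2
trace(b^-1 a b^2 a b^2 a^-1 b a) = trace(b a b^-1 a b^2 a b^2) * trace(a) - trace(b a b^-1 a b^2 a b^2 a) = x^2*y^4*z^2 - 2*x^3*y^3*z - x*y^5*z - 2*x*y^3*z^3 + x^4*y^2 + x^2*y^4 + 3*x^2*y^2*z^2 + y^4*z^2 + y^2*z^4 - x^3*y*z + 3*x*y^3*z - x*y*z^3 - 4*x^2*y^2 - 3*y^2*z^2 + 3*x*y*z - y^2 - z^2 + 2
apply: trace(a^-1 b^-1 a b^2 a b^2 a^-1 b) = trace(b^-1 a b^2 a b^2 a^-1 b) * trace(a) - trace(b^-1 a b^2 a b^2 a^-1 b a) = -x^2*y^4*z^2 + 2*x^3*y^3*z + x*y^5*z + 2*x*y^3*z^3 - x^4*y^2 - x^2*y^4 - 3*x^2*y^2*z^2 - y^4*z^2 - y^2*z^4 + x^3*y*z - 2*x*y^3*z + x*y*z^3 + 3*x^2*y^2 + 3*y^2*z^2 - 5*x*y*z + x^2 + y^2 + z^2 - 2
apply: trace(b^-1 a^-1 b^-1 a b^2 a b^2 a^-1) = trace(a^-1 b^-1 a b^2 a b^2 a^-1) * trace(b) - trace(a^-1 b^-1 a b^2 a b^2 a^-1 b) = -x*y^3*z^3 + 2*x^2*y^2*z^2 + y^4*z^2 + y^2*z^4 - x^3*y*z - x*y^3*z - x*y*z^3 - 4*y^2*z^2 + 5*x*y*z - x^2 - z^2 + 2
trace(b^-1 a b^2 a b a) = trace(a b^2 a b a) * trace(b) - trace(a b^2 a b a b) = x*y^2*z^2 - x^2*y*z - y^3*z - y*z^3 + x*z^2 + 3*y*z - x
trace(a^-1 b^-1 a b^2 a b) = trace(b^-1 a b^2 a b) * trace(a) - trace(b^-1 a b^2 a b a) = -x*y^2*z^2 + 2*x^2*y*z + y^3*z + y*z^3 - x^3 - x*y^2 - x*z^2 - 3*y*z + 3*x
trace(a^-1 b^-1 a b^2 a b^2 a^-2 b^-1) = trace(b^-1 a^-1 b^-1 a b^2 a b^2 a^-1) * trace(a) - trace(b^-1 a^-1 b^-1 a b^2 a b^2) = -x^2*y^3*z^3 + 2*x^3*y^2*z^2 + x*y^4*z^2 + x*y^2*z^4 - x^4*y*z - x^2*y^3*z - x^2*y*z^3 - 3*x*y^2*z^2 + 3*x^2*y*z - y^3*z - y*z^3 + x*y^2 + 3*y*z - x
trace(b^-1 a b^2 a b^2 a) = trace(a b^2 a b^2 a) * trace(b) - trace(a b^2 a b^2 a b) = x*y^3*z^2 - 2*x^2*y^2*z - y^4*z - y^2*z^3 + x^3*y + x*y^3 + 2*x*y*z^2 - x^2*z + 3*y^2*z - 4*x*y + z
use: trace(b^-1 a b^2 a b^2 a^-1) = trace(b^-1 a b^2 a b^2) * trace(a) - trace(b^-1 a b^2 a b^2 a) = -x*y^3*z^2 + 2*x^2*y^2*z + y^4*z + y^2*z^3 - x^3*y - x*y^3 - x*y*z^2 - 3*y^2*z + 3*x*y - z
trace(a^-1 b^-1 a b^2 a b^2 a^-2) = trace(b^-1 a b^2 a b^2 a^-2) * trace(a) - trace(b^-1 a b^2 a b^2 a^-1) = -x^3*y^3*z^2 + 2*x^4*y^2*z + x^2*y^4*z + x^2*y^2*z^3 - x^5*y - x^3*y^3 - x^3*y*z^2 + x*y^3*z^2 - 5*x^2*y^2*z - y^4*z - y^2*z^3 + 4*x^3*y + x*y^3 + 3*y^2*z - 2*x*y + z
trace(a b^2 a b^2 a^-2 b^-2 a^-1 b^-1) = trace(a^-1 b^-1 a b^2 a b^2 a^-2 b^-1) * trace(b) - trace(a^-1 b^-1 a b^2 a b^2 a^-2) = -x^2*y^4*z^3 + 3*x^3*y^3*z^2 + x*y^5*z^2 + x*y^3*z^4 - 3*x^4*y^2*z - 2*x^2*y^4*z - 2*x^2*y^2*z^3 + x^5*y + x^3*y^3 + x^3*y*z^2 - 4*x*y^3*z^2 + 8*x^2*y^2*z - 4*x^3*y + x*y - z

-x^2*y^4*z^3 + 3*x^3*y^3*z^2 + x*y^5*z^2 + x*y^3*z^4 - 3*x^4*y^2*z - 2*x^2*y^4*z - 2*x^2*y^2*z^3 + x^5*y + x^3*y^3 + x^3*y*z^2 - 4*x*y^3*z^2 + 8*x^2*y^2*z - 4*x^3*y + x*y - z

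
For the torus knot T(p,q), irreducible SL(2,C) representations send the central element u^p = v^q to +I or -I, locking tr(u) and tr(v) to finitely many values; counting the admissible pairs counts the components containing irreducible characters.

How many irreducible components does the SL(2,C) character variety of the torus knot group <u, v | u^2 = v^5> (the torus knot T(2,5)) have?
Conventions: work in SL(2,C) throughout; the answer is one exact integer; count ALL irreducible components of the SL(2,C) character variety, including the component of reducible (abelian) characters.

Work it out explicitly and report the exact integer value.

3

For T(2,5): irreducibility forces the central element u^2 = v^5 to one of +I, -I.
So on each irreducible component the traces are pinned: tr(u) = 2*cos(pi*alpha/2) with 1 <= alpha <= 1, tr(v) = 2*cos(pi*beta/5) with 1 <= beta <= 4.
u^2 = (-1)^alpha I and v^5 = (-1)^beta I must agree, so alpha and beta have equal parity.
count pairs: odd alpha (1 choices) x odd beta (2), plus even alpha (0) x even beta (2): 1*2 + 0*2 = 2.
components with irreducible characters: 2; plus the single component of reducible (abelian) characters: total 3.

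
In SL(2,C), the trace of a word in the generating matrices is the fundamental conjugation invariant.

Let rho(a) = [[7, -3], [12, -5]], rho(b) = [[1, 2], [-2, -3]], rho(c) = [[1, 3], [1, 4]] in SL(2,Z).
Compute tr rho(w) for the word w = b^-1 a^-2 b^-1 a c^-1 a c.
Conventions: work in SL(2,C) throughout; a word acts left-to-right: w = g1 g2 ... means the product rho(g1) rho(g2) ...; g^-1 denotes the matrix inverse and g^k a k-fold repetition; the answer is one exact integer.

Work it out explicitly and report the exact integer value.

rho(b^-1) = [[-3, -2], [2, 1]]
... * rho(a^-1) = [[-5, 3], [-12, 7]]  ->  [[39, -23], [-22, 13]]
... * rho(a^-1) = [[-5, 3], [-12, 7]]  ->  [[81, -44], [-46, 25]]
... * rho(b^-1) = [[-3, -2], [2, 1]]  ->  [[-331, -206], [188, 117]]
... * rho(a) = [[7, -3], [12, -5]]  ->  [[-4789, 2023], [2720, -1149]]
... * rho(c^-1) = [[4, -3], [-1, 1]]  ->  [[-21179, 16390], [12029, -9309]]
... * rho(a) = [[7, -3], [12, -5]]  ->  [[48427, -18413], [-27505, 10458]]
... * rho(c) = [[1, 3], [1, 4]]  ->  [[30014, 71629], [-17047, -40683]]
tr = 30014 + -40683 = -10669

-10669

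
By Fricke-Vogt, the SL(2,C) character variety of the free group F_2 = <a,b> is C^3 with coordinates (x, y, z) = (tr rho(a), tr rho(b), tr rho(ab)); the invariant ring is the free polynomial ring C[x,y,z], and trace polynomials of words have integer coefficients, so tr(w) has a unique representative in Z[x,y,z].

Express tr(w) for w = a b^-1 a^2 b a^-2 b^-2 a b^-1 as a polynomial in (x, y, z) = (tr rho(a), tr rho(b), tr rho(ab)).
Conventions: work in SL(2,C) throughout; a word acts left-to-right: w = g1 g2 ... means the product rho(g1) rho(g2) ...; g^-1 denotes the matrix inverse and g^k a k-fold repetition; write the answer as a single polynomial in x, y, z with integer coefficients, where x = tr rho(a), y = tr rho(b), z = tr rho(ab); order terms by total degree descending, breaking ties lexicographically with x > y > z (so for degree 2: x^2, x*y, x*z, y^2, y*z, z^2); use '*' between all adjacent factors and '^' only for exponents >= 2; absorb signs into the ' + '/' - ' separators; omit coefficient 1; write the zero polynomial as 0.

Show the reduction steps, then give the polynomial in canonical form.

-x^5*y^4*z + x^6*y^3 + x^4*y^5 + 3*x^4*y^3*z^2 - 2*x^5*y^2*z - 2*x^3*y^4*z - 3*x^3*y^2*z^3 - 4*x^4*y^3 + x^4*y*z^2 + x^2*y^3*z^2 + x^2*y*z^4 + 10*x^3*y^2*z - 2*x^4*y - x^2*y^3 - 7*x^2*y*z^2 + x^3*z - x*y^2*z + x*z^3 + 7*x^2*y + y*z^2 - 3*x*z - y

tr(a^2) = tr(a)*tr(a) - tr(1) = x^2 - 2
use: tr(a^3) = tr(a)*tr(a^2) - tr(a) = x^3 - 3*x
tr(a^4) = tr(a)*tr(a^3) - tr(a^2) = x^4 - 4*x^2 + 2
apply: tr(b a^2) = tr(a)*tr(b a) - tr(b) = x*z - y
tr(a b a^2) = tr(a)*tr(b a^2) - tr(b a) = x^2*z - x*y - z
tr(a^3 b a) = tr(a)*tr(a b a^2) - tr(a b a) = x^3*z - x^2*y - 2*x*z + y
tr(a^4 b a) = tr(a)*tr(a^3 b a) - tr(a^3 b) = x^4*z - x^3*y - 3*x^2*z + 2*x*y + z
tr(b a b a) = tr(a b)*tr(a b) - tr(1)   [split at repeated a] = z^2 - 2
use: tr(b a b) = tr(b)*tr(a b) - tr(a) = y*z - x
tr(a b a b a) = tr(a)*tr(b a b a) - tr(b a b) = x*z^2 - y*z - x
apply: tr(a b a b a^2) = tr(a)*tr(a b a b a) - tr(a b a b) = x^2*z^2 - x*y*z - x^2 - z^2 + 2
tr(a^4 b a b) = tr(a)*tr(a b a b a^2) - tr(a b a b a) = x^3*z^2 - x^2*y*z - x^3 - 2*x*z^2 + y*z + 3*x
tr(b^-1 a^4 b a) = tr(a^4 b a)*tr(b) - tr(a^4 b a b) = x^4*y*z - x^3*y^2 - x^3*z^2 - 2*x^2*y*z + x^3 + 2*x*y^2 + 2*x*z^2 - 3*x
tr(a^2 b a^-1 b^-1 a^2) = tr(b^-1 a^4 b)*tr(a) - tr(b^-1 a^4 b a) = -x^4*y*z + x^5 + x^3*y^2 + x^3*z^2 + 2*x^2*y*z - 5*x^3 - 2*x*y^2 - 2*x*z^2 + 5*x
tr(b a^2 b) = tr(b)*tr(a^2 b) - tr(a^2) = x*y*z - x^2 - y^2 + 2
tr(b a^2 b a^2) = tr(a)*tr(b a^2 b a) - tr(b a^2 b) = x^2*z^2 - 2*x*y*z + y^2 - 2
use: tr(a^2 b a^2 b a) = tr(a)*tr(b a^2 b a^2) - tr(b a^2 b a) = x^3*z^2 - 2*x^2*y*z + x*y^2 - x*z^2 + y*z - x
apply: tr(b a b a b a) = tr(a b)*tr(a b a b) - tr(a^-1 b^-1)   [split at repeated a] = z^3 - 3*z
tr(b a b a b) = tr(b)*tr(a b a b) - tr(a b a) = y*z^2 - x*z - y
use: tr(b a b a^2 b a) = tr(a)*tr(b a b a b a) - tr(b a b a b) = x*z^3 - y*z^2 - 2*x*z + y
apply: tr(b a b a^2 b) = tr(b)*tr(a b a^2 b) - tr(a b a^2) = x*y*z^2 - x^2*z - y^2*z + z
use: tr(a^2 b a^2 b a b) = tr(a)*tr(b a b a^2 b a) - tr(b a b a^2 b) = x^2*z^3 - 2*x*y*z^2 - x^2*z + y^2*z + x*y - z
apply: tr(b^-1 a^2 b a^2 b a) = tr(a^2 b a^2 b a)*tr(b) - tr(a^2 b a^2 b a b) = x^3*y*z^2 - 2*x^2*y^2*z - x^2*z^3 + x*y^3 + x*y*z^2 + x^2*z - 2*x*y + z
tr(a^2 b a^-1 b^-1 a^2 b) = tr(b^-1 a^2 b a^2 b)*tr(a) - tr(b^-1 a^2 b a^2 b a) = -x^3*y*z^2 + x^4*z + 2*x^2*y^2*z + x^2*z^3 - x^3*y - x*y^3 - x*y*z^2 - 3*x^2*z + 3*x*y - z
apply: tr(a b^-1 a^2 b a^-1 b^-1 a) = tr(a^2 b a^-1 b^-1 a^2)*tr(b) - tr(a^2 b a^-1 b^-1 a^2 b) = -x^4*y^2*z + x^5*y + x^3*y^3 + 2*x^3*y*z^2 - x^4*z - x^2*z^3 - 4*x^3*y - x*y^3 - x*y*z^2 + 3*x^2*z + 2*x*y + z
apply: tr(b a^3 b) = tr(a)*tr(b^2 a^2) - tr(b^2 a) = x^2*y*z - x^3 - x*y^2 - y*z + 3*x
apply: tr(b a b a^3 b) = tr(a)*tr(a b^2 a b a) - tr(a b^2 a b) = x^2*y*z^2 - x^3*z - x*y^2*z - y*z^2 + 2*x*z + y
use: tr(b a b a^3 b a) = tr(a)*tr(b a b a b a^2) - tr(b a b a b a) = x^2*z^3 - x*y*z^2 - 2*x^2*z - z^3 + x*y + 3*z
tr(a b a^3 b a^-1 b) = tr(b a b a^3 b)*tr(a) - tr(b a b a^3 b a) = x^3*y*z^2 - x^4*z - x^2*y^2*z - x^2*z^3 + 4*x^2*z + z^3 - 3*z
apply: tr(a^2 b a^-1 b^-1 a b a) = tr(a b a^3 b a^-1)*tr(b) - tr(a b a^3 b a^-1 b) = -x^3*y*z^2 + x^4*z + 2*x^2*y^2*z + x^2*z^3 - x^3*y - x*y^3 - 4*x^2*z - y^2*z - z^3 + 3*x*y + 3*z
apply: tr(b a b a b a b a) = tr(a b)*tr(a b a b a b) - tr(a^-1 b^-1 a^-1 b^-1)   [split at repeated a] = z^4 - 4*z^2 + 2
apply: tr(b a b a b a b) = tr(b)*tr(a b a b a b) - tr(a b a b a) = y*z^3 - x*z^2 - 2*y*z + x
tr(a b a b a^2 b a b) = tr(a)*tr(b a b a b a b a) - tr(b a b a b a b) = x*z^4 - y*z^3 - 3*x*z^2 + 2*y*z + x
tr(b^-1 a b a b a^2 b a) = tr(a b a b a^2 b a)*tr(b) - tr(a b a b a^2 b a b) = x^2*y*z^3 - 2*x*y^2*z^2 - x*z^4 - x^2*y*z + y^3*z + y*z^3 + x*y^2 + 3*x*z^2 - 3*y*z - x
tr(a^2 b a^-1 b^-1 a b a b) = tr(b^-1 a b a b a^2 b)*tr(a) - tr(b^-1 a b a b a^2 b a) = -x^2*y*z^3 + x^3*z^2 + 2*x*y^2*z^2 + x*z^4 - y^3*z - y*z^3 - x^3 - x*y^2 - 4*x*z^2 + 3*y*z + 3*x
tr(a b^-1 a^2 b a^-1 b^-1 a b) = tr(a^2 b a^-1 b^-1 a b a)*tr(b) - tr(a^2 b a^-1 b^-1 a b a b) = -x^3*y^2*z^2 + x^4*y*z + 2*x^2*y^3*z + 2*x^2*y*z^3 - x^3*y^2 - x^3*z^2 - x*y^4 - 2*x*y^2*z^2 - x*z^4 - 4*x^2*y*z + x^3 + 4*x*y^2 + 4*x*z^2 - 3*x
tr(a b^-1 a b^-1 a^2 b a^-1 b^-1) = tr(a b^-1 a^2 b a^-1 b^-1 a)*tr(b) - tr(a b^-1 a^2 b a^-1 b^-1 a b) = -x^4*y^3*z + x^5*y^2 + x^3*y^4 + 3*x^3*y^2*z^2 - 2*x^4*y*z - 2*x^2*y^3*z - 3*x^2*y*z^3 - 3*x^3*y^2 + x^3*z^2 + x*y^2*z^2 + x*z^4 + 7*x^2*y*z - x^3 - 2*x*y^2 - 4*x*z^2 + y*z + 3*x
use: tr(a b^-1 a^2) = tr(a^3)*tr(b) - tr(a^3 b) = x^3*y - x^2*z - 2*x*y + z
apply: tr(a^-1 b^-2 a b^-1 a b^-1 a^2 b) = tr(a b^-1 a b^-1 a^2 b a^-1 b^-1)*tr(b) - tr(a b^-1 a b^-1 a^2 b a^-1) = -x^4*y^4*z + x^5*y^3 + x^3*y^5 + 3*x^3*y^3*z^2 - 2*x^4*y^2*z - 2*x^2*y^4*z - 3*x^2*y^2*z^3 - 3*x^3*y^3 + x^3*y*z^2 + x*y^3*z^2 + x*y*z^4 + 7*x^2*y^2*z - 2*x^3*y - 2*x*y^3 - 4*x*y*z^2 + x^2*z + y^2*z + 5*x*y - z
tr(a^2 b^-1 a^2) = tr(a^4)*tr(b) - tr(a^4 b) = x^4*y - x^3*z - 3*x^2*y + 2*x*z + y
tr(a^2 b^-1 a^2 b) = tr(a^2 b a^2)*tr(b) - tr(a^2 b a^2 b) = x^3*y*z - x^2*y^2 - x^2*z^2 + 2
tr(a b^-1 a^2 b^-1 a) = tr(a^2 b^-1 a^2)*tr(b) - tr(a^2 b^-1 a^2 b) = x^4*y^2 - 2*x^3*y*z - 2*x^2*y^2 + x^2*z^2 + 2*x*y*z + y^2 - 2
use: tr(a^2 b^-1 a b a) = tr(a b a^3)*tr(b) - tr(a b a^3 b) = x^3*y*z - x^2*y^2 - x^2*z^2 - x*y*z + x^2 + y^2 + z^2 - 2
tr(a^2 b^-1 a b a b) = tr(a b a b a^2)*tr(b) - tr(a b a b a^2 b) = x^2*y*z^2 - x*y^2*z - x*z^3 - x^2*y + 2*x*z + y
tr(a b^-1 a^2 b^-1 a b) = tr(a^2 b^-1 a b a)*tr(b) - tr(a^2 b^-1 a b a b) = x^3*y^2*z - x^2*y^3 - 2*x^2*y*z^2 + x*z^3 + 2*x^2*y + y^3 + y*z^2 - 2*x*z - 3*y
apply: tr(b^-1 a b^-1 a b^-1 a^2) = tr(a b^-1 a^2 b^-1 a)*tr(b) - tr(a b^-1 a^2 b^-1 a b) = x^4*y^3 - 3*x^3*y^2*z - x^2*y^3 + 3*x^2*y*z^2 + 2*x*y^2*z - x*z^3 - 2*x^2*y - y*z^2 + 2*x*z + y
tr(a b^-1 a^2 b a^-2 b^-2 a b^-1) = tr(a^-1 b^-2 a b^-1 a b^-1 a^2 b)*tr(a) - tr(a^-1 b^-2 a b^-1 a b^-1 a^2 b a) = -x^5*y^4*z + x^6*y^3 + x^4*y^5 + 3*x^4*y^3*z^2 - 2*x^5*y^2*z - 2*x^3*y^4*z - 3*x^3*y^2*z^3 - 4*x^4*y^3 + x^4*y*z^2 + x^2*y^3*z^2 + x^2*y*z^4 + 10*x^3*y^2*z - 2*x^4*y - x^2*y^3 - 7*x^2*y*z^2 + x^3*z - x*y^2*z + x*z^3 + 7*x^2*y + y*z^2 - 3*x*z - y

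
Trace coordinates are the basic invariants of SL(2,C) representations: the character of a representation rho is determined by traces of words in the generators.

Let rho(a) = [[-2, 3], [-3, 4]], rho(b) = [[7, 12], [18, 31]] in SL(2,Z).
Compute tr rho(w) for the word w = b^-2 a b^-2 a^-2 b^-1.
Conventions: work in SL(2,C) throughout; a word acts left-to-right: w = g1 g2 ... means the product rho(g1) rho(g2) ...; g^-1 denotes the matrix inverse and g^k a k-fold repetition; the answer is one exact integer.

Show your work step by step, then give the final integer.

-622077352

rho(b^-1) = [[31, -12], [-18, 7]]
... * rho(b^-1) = [[31, -12], [-18, 7]]  ->  [[1177, -456], [-684, 265]]
... * rho(a) = [[-2, 3], [-3, 4]]  ->  [[-986, 1707], [573, -992]]
... * rho(b^-1) = [[31, -12], [-18, 7]]  ->  [[-61292, 23781], [35619, -13820]]
... * rho(b^-1) = [[31, -12], [-18, 7]]  ->  [[-2328110, 901971], [1352949, -524168]]
... * rho(a^-1) = [[4, -3], [3, -2]]  ->  [[-6606527, 5180388], [3839292, -3010511]]
... * rho(a^-1) = [[4, -3], [3, -2]]  ->  [[-10884944, 9458805], [6325635, -5496854]]
... * rho(b^-1) = [[31, -12], [-18, 7]]  ->  [[-507691754, 196830963], [295038057, -114385598]]
tr = -507691754 + -114385598 = -622077352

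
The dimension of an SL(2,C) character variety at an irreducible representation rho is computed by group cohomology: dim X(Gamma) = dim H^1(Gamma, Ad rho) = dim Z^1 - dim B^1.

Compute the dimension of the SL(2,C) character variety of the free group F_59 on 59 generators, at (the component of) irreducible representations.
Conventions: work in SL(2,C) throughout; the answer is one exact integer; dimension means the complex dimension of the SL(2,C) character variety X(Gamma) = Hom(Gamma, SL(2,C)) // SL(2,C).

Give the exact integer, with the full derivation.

The free group F_59: 59 generators, no relators.
A cocycle picks one sl_2 vector per generator freely, giving dim Z^1 = 3*59 = 177.
Irreducibility makes the coboundary map sl_2 -> Z^1 injective (trivial centralizer), so dim B^1 = 3.
dim H^1 = 177 - 3 = 174, which is dim X.

174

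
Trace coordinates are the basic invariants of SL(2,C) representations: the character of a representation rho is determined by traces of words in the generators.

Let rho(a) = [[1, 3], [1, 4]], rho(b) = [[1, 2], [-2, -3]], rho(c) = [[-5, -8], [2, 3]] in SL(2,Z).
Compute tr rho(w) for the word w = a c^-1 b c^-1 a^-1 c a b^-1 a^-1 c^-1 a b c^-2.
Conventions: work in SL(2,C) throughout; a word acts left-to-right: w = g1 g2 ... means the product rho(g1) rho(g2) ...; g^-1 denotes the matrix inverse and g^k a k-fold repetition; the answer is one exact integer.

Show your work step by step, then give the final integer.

rho(a) = [[1, 3], [1, 4]]
... * rho(c^-1) = [[3, 8], [-2, -5]]  ->  [[-3, -7], [-5, -12]]
... * rho(b) = [[1, 2], [-2, -3]]  ->  [[11, 15], [19, 26]]
... * rho(c^-1) = [[3, 8], [-2, -5]]  ->  [[3, 13], [5, 22]]
... * rho(a^-1) = [[4, -3], [-1, 1]]  ->  [[-1, 4], [-2, 7]]
... * rho(c) = [[-5, -8], [2, 3]]  ->  [[13, 20], [24, 37]]
... * rho(a) = [[1, 3], [1, 4]]  ->  [[33, 119], [61, 220]]
... * rho(b^-1) = [[-3, -2], [2, 1]]  ->  [[139, 53], [257, 98]]
... * rho(a^-1) = [[4, -3], [-1, 1]]  ->  [[503, -364], [930, -673]]
... * rho(c^-1) = [[3, 8], [-2, -5]]  ->  [[2237, 5844], [4136, 10805]]
... * rho(a) = [[1, 3], [1, 4]]  ->  [[8081, 30087], [14941, 55628]]
... * rho(b) = [[1, 2], [-2, -3]]  ->  [[-52093, -74099], [-96315, -137002]]
... * rho(c^-1) = [[3, 8], [-2, -5]]  ->  [[-8081, -46249], [-14941, -85510]]
... * rho(c^-1) = [[3, 8], [-2, -5]]  ->  [[68255, 166597], [126197, 308022]]
tr = 68255 + 308022 = 376277

376277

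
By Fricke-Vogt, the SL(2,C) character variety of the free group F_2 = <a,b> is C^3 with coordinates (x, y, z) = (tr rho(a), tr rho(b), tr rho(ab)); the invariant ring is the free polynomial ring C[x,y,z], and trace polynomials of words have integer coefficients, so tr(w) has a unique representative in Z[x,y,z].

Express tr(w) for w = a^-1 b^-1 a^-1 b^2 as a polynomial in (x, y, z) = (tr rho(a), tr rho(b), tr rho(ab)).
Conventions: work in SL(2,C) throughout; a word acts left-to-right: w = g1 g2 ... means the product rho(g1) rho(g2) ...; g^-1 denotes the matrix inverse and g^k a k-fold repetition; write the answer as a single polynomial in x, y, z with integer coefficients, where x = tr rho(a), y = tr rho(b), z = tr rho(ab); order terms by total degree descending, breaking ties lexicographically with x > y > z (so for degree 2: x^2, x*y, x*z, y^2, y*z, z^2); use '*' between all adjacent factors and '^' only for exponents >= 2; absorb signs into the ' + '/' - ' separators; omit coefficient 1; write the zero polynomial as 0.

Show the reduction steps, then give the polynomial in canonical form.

x*y^2*z - y^3 - y*z^2 - x*z + 3*y

so trace(b a^-1) = trace(b) trace(a) - trace(b a)   [inverse elimination on a] = x*y - z
so trace(b^2 a) = trace(b) trace(a b) - trace(a)   [square of b] = y*z - x
so trace(b^2) = trace(b) trace(b) - trace(1)   [square of b] = y^2 - 2
reduce: trace(a b^2 a) = trace(a) trace(b^2 a) - trace(b^2)   [square of a] = x*y*z - x^2 - y^2 + 2
so trace(a b a b) = trace(b a) trace(b a) - trace(1)   [split at a repeated b] = z^2 - 2
reduce: trace(a b a) = trace(a) trace(b a) - trace(b)   [square of a] = x*z - y
trace(a b^2 a b) = trace(b) trace(a b a b) - trace(a b a)   [square of b] = y*z^2 - x*z - y
trace(b^-1 a b^2 a) = trace(a b^2 a) trace(b) - trace(a b^2 a b)   [inverse elimination on b] = x*y^2*z - x^2*y - y^3 - y*z^2 + x*z + 3*y
reduce: trace(b^2 a^-1 b^-1 a) = trace(b^-1 a b^2) trace(a) - trace(b^-1 a b^2 a)   [inverse elimination on a] = -x*y^2*z + x^2*y + y^3 + y*z^2 - 3*y
so trace(a^-1 b^-1 a^-1 b^2) = trace(b^2 a^-1 b^-1) trace(a) - trace(b^2 a^-1 b^-1 a)   [inverse elimination on a] = x*y^2*z - y^3 - y*z^2 - x*z + 3*y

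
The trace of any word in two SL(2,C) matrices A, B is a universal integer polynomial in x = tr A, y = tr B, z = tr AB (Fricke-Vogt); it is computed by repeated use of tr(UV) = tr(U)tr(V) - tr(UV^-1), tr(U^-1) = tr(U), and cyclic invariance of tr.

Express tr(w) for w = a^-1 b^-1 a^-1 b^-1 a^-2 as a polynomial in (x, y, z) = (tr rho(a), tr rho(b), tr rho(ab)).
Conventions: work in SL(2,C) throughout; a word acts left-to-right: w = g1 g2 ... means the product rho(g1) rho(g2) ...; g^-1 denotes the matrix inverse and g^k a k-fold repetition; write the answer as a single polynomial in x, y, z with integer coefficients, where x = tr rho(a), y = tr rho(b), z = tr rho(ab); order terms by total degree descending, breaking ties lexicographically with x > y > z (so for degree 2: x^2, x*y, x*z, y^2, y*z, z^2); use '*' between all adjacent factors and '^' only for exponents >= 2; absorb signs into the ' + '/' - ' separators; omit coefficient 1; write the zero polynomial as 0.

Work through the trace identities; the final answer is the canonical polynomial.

and tr(a^-1) = tr(a) = x
and tr(a^-1 b) = tr(b) * tr(a) - tr(b a)   [inverse elimination on a] = x*y - z
and tr(b^-1 a^-1) = tr(a^-1) * tr(b) - tr(a^-1 b)   [inverse elimination on b] = z
and tr(a^-2 b^-1) = tr(b^-1 a^-1) * tr(a) - tr(b^-1)   [inverse elimination on a] = x*z - y
next, tr(a^-3 b^-1) = tr(a^-2 b^-1) * tr(a) - tr(a^-2 b^-1 a)   [inverse elimination on a] = x^2*z - x*y - z
tr(a^-3 b^-1 a^-1) = tr(a^-3 b^-1) * tr(a) - tr(a^-3 b^-1 a)   [inverse elimination on a] = x^3*z - x^2*y - 2*x*z + y
tr(a b a b) = tr(b a) * tr(b a) - tr(1)   [split at a repeated b] = z^2 - 2
and tr(b a b^-1 a) = tr(a b a) * tr(b) - tr(a b a b)   [inverse elimination on b] = x*y*z - y^2 - z^2 + 2
tr(b^-1 a^-1 b a) = tr(b a b^-1) * tr(a) - tr(b a b^-1 a)   [inverse elimination on a] = -x*y*z + x^2 + y^2 + z^2 - 2
tr(a^-1 b^-1 a^-1 b) = tr(b^-1 a^-1 b) * tr(a) - tr(b^-1 a^-1 b a)   [inverse elimination on a] = x*y*z - y^2 - z^2 + 2
and tr(a^-1 b^-1 a^-1 b a^-1) = tr(a^-1 b^-1 a^-1 b) * tr(a) - tr(a^-1 b^-1 a^-1 b a)   [inverse elimination on a] = x^2*y*z - x*y^2 - x*z^2 + x
tr(a^-3 b^-1 a^-1 b) = tr(a^-1 b^-1 a^-1 b a^-1) * tr(a) - tr(a^-1 b^-1 a^-1 b)   [inverse elimination on a] = x^3*y*z - x^2*y^2 - x^2*z^2 - x*y*z + x^2 + y^2 + z^2 - 2
tr(a^-1 b^-1 a^-1 b^-1 a^-2) = tr(a^-3 b^-1 a^-1) * tr(b) - tr(a^-3 b^-1 a^-1 b)   [inverse elimination on b] = x^2*z^2 - x*y*z - x^2 - z^2 + 2

x^2*z^2 - x*y*z - x^2 - z^2 + 2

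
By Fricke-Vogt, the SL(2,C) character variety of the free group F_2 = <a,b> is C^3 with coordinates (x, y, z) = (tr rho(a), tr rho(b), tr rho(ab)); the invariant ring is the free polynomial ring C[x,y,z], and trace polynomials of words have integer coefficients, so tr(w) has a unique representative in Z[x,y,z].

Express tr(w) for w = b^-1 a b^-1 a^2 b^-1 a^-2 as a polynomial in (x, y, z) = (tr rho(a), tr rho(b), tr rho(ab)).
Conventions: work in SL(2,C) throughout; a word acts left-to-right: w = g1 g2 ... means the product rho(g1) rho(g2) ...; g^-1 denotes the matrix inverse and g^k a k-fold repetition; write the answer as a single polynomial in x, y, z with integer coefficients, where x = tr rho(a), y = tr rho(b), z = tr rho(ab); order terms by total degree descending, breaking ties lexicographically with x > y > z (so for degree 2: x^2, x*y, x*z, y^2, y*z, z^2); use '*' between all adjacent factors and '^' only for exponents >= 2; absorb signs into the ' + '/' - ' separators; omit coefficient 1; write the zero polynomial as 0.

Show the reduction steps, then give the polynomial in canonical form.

next, tr(a^2) = tr(a) * tr(a) - tr(1) = x^2 - 2
tr(a^2 b) = tr(a) * tr(b a) - tr(b) = x*z - y
and tr(a^2 b^-1) = tr(a^2) * tr(b) - tr(a^2 b) = x^2*y - x*z - y
tr(b^2 a) = tr(b) * tr(a b) - tr(a) = y*z - x
tr(b^2) = tr(b) * tr(b) - tr(1) = y^2 - 2
next, tr(b^2 a^2) = tr(a) * tr(b^2 a) - tr(b^2) = x*y*z - x^2 - y^2 + 2
tr(b a^3 b) = tr(a) * tr(b^2 a^2) - tr(b^2 a) = x^2*y*z - x^3 - x*y^2 - y*z + 3*x
and tr(b a b a) = tr(b a) * tr(b a) - tr(1) = z^2 - 2
and tr(b a b a^2) = tr(a) * tr(b a b a) - tr(b a b) = x*z^2 - y*z - x
tr(b a^3 b a) = tr(a) * tr(b a b a^2) - tr(b a b a) = x^2*z^2 - x*y*z - x^2 - z^2 + 2
tr(a^-1 b a^3 b) = tr(b a^3 b) * tr(a) - tr(b a^3 b a) = x^3*y*z - x^4 - x^2*y^2 - x^2*z^2 + 4*x^2 + z^2 - 2
and tr(a^3 b^-1 a^-1 b) = tr(a^-1 b a^3) * tr(b) - tr(a^-1 b a^3 b) = -x^3*y*z + x^4 + x^2*y^2 + x^2*z^2 + x*y*z - 4*x^2 - y^2 - z^2 + 2
tr(a^-1 b^-1 a^3 b^-1) = tr(a^3 b^-1 a^-1) * tr(b) - tr(a^3 b^-1 a^-1 b) = x^3*y*z - x^4 - x^2*z^2 - 2*x*y*z + 4*x^2 + z^2 - 2
and tr(a^3) = tr(a) * tr(a^2) - tr(a) = x^3 - 3*x
tr(a^3 b) = tr(a) * tr(b a^2) - tr(b a) = x^2*z - x*y - z
tr(a^3 b^-1) = tr(a^3) * tr(b) - tr(a^3 b) = x^3*y - x^2*z - 2*x*y + z
and tr(b^-1 a^3 b^-1) = tr(a^3 b^-1) * tr(b) - tr(a^3) = x^3*y^2 - x^2*y*z - x^3 - 2*x*y^2 + y*z + 3*x
tr(a^2 b^-1 a^-2 b^-1 a) = tr(a^-1 b^-1 a^3 b^-1) * tr(a) - tr(a^-1 b^-1 a^3 b^-1 a) = x^4*y*z - x^5 - x^3*y^2 - x^3*z^2 - x^2*y*z + 5*x^3 + 2*x*y^2 + x*z^2 - y*z - 5*x
tr(b^2 a b a) = tr(b) * tr(a b a b) - tr(a b a) = y*z^2 - x*z - y
and tr(b^2 a b) = tr(b) * tr(a b^2) - tr(a b) = y^2*z - x*y - z
next, tr(b a b a^2 b) = tr(a) * tr(b^2 a b a) - tr(b^2 a b) = x*y*z^2 - x^2*z - y^2*z + z
tr(b a b a b a) = tr(a b a b) * tr(a b) - tr(b a) = z^3 - 3*z
and tr(b a b a^2 b a) = tr(a) * tr(b a b a b a) - tr(b a b a b) = x*z^3 - y*z^2 - 2*x*z + y
and tr(a^-1 b a b a^2 b) = tr(b a b a^2 b) * tr(a) - tr(b a b a^2 b a) = x^2*y*z^2 - x^3*z - x*y^2*z - x*z^3 + y*z^2 + 3*x*z - y
tr(a b a^2 b^-1 a^-1 b) = tr(a^-1 b a b a^2) * tr(b) - tr(a^-1 b a b a^2 b) = -x^2*y*z^2 + x^3*z + x*y^2*z + x*z^3 - 3*x*z - y
tr(b^-1 a b a^2 b^-1 a^-1) = tr(a b a^2 b^-1 a^-1) * tr(b) - tr(a b a^2 b^-1 a^-1 b) = x^2*y*z^2 - x^3*z - x*y^2*z - x*z^3 + x^2*y + 3*x*z - y
next, tr(a b a^2 b^-1) = tr(a b a^2) * tr(b) - tr(a b a^2 b) = x^2*y*z - x*y^2 - x*z^2 + x
tr(b^-1 a b a^2 b^-1) = tr(a b a^2 b^-1) * tr(b) - tr(a b a^2) = x^2*y^2*z - x*y^3 - x*y*z^2 - x^2*z + 2*x*y + z
next, tr(a^2 b^-1 a^-2 b^-1 a b) = tr(b^-1 a b a^2 b^-1 a^-1) * tr(a) - tr(b^-1 a b a^2 b^-1) = x^3*y*z^2 - x^4*z - 2*x^2*y^2*z - x^2*z^3 + x^3*y + x*y^3 + x*y*z^2 + 4*x^2*z - 3*x*y - z
tr(b^-1 a b^-1 a^2 b^-1 a^-2) = tr(a^2 b^-1 a^-2 b^-1 a) * tr(b) - tr(a^2 b^-1 a^-2 b^-1 a b) = x^4*y^2*z - x^5*y - x^3*y^3 - 2*x^3*y*z^2 + x^4*z + x^2*y^2*z + x^2*z^3 + 4*x^3*y + x*y^3 - 4*x^2*z - y^2*z - 2*x*y + z

x^4*y^2*z - x^5*y - x^3*y^3 - 2*x^3*y*z^2 + x^4*z + x^2*y^2*z + x^2*z^3 + 4*x^3*y + x*y^3 - 4*x^2*z - y^2*z - 2*x*y + z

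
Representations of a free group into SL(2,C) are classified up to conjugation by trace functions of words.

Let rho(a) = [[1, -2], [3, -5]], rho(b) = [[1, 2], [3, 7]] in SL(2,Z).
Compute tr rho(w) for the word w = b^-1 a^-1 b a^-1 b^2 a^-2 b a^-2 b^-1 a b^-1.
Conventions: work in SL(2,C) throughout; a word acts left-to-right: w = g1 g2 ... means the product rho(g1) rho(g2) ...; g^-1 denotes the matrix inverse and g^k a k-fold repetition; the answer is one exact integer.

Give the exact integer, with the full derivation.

rho(b^-1) = [[7, -2], [-3, 1]]
... * rho(a^-1) = [[-5, 2], [-3, 1]]  ->  [[-29, 12], [12, -5]]
... * rho(b) = [[1, 2], [3, 7]]  ->  [[7, 26], [-3, -11]]
... * rho(a^-1) = [[-5, 2], [-3, 1]]  ->  [[-113, 40], [48, -17]]
... * rho(b) = [[1, 2], [3, 7]]  ->  [[7, 54], [-3, -23]]
... * rho(b) = [[1, 2], [3, 7]]  ->  [[169, 392], [-72, -167]]
... * rho(a^-1) = [[-5, 2], [-3, 1]]  ->  [[-2021, 730], [861, -311]]
... * rho(a^-1) = [[-5, 2], [-3, 1]]  ->  [[7915, -3312], [-3372, 1411]]
... * rho(b) = [[1, 2], [3, 7]]  ->  [[-2021, -7354], [861, 3133]]
... * rho(a^-1) = [[-5, 2], [-3, 1]]  ->  [[32167, -11396], [-13704, 4855]]
... * rho(a^-1) = [[-5, 2], [-3, 1]]  ->  [[-126647, 52938], [53955, -22553]]
... * rho(b^-1) = [[7, -2], [-3, 1]]  ->  [[-1045343, 306232], [445344, -130463]]
... * rho(a) = [[1, -2], [3, -5]]  ->  [[-126647, 559526], [53955, -238373]]
... * rho(b^-1) = [[7, -2], [-3, 1]]  ->  [[-2565107, 812820], [1092804, -346283]]
tr = -2565107 + -346283 = -2911390

-2911390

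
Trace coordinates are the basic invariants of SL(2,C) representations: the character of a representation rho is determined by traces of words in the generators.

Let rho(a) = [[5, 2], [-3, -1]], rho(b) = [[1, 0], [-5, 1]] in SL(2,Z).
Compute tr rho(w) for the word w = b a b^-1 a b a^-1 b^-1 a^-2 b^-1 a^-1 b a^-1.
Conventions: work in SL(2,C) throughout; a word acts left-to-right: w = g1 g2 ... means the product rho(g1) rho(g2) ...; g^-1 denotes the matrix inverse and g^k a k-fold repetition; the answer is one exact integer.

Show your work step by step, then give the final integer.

-3164348

rho(b) = [[1, 0], [-5, 1]]
... * rho(a) = [[5, 2], [-3, -1]]  ->  [[5, 2], [-28, -11]]
... * rho(b^-1) = [[1, 0], [5, 1]]  ->  [[15, 2], [-83, -11]]
... * rho(a) = [[5, 2], [-3, -1]]  ->  [[69, 28], [-382, -155]]
... * rho(b) = [[1, 0], [-5, 1]]  ->  [[-71, 28], [393, -155]]
... * rho(a^-1) = [[-1, -2], [3, 5]]  ->  [[155, 282], [-858, -1561]]
... * rho(b^-1) = [[1, 0], [5, 1]]  ->  [[1565, 282], [-8663, -1561]]
... * rho(a^-1) = [[-1, -2], [3, 5]]  ->  [[-719, -1720], [3980, 9521]]
... * rho(a^-1) = [[-1, -2], [3, 5]]  ->  [[-4441, -7162], [24583, 39645]]
... * rho(b^-1) = [[1, 0], [5, 1]]  ->  [[-40251, -7162], [222808, 39645]]
... * rho(a^-1) = [[-1, -2], [3, 5]]  ->  [[18765, 44692], [-103873, -247391]]
... * rho(b) = [[1, 0], [-5, 1]]  ->  [[-204695, 44692], [1133082, -247391]]
... * rho(a^-1) = [[-1, -2], [3, 5]]  ->  [[338771, 632850], [-1875255, -3503119]]
tr = 338771 + -3503119 = -3164348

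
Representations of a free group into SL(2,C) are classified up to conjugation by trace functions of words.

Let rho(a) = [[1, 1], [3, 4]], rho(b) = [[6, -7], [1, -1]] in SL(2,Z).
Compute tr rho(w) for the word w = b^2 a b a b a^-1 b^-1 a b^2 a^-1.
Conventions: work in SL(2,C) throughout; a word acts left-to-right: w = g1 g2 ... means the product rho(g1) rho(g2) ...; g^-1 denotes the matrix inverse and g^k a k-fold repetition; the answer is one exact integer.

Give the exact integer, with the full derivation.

294313747

rho(b) = [[6, -7], [1, -1]]
... * rho(b) = [[6, -7], [1, -1]]  ->  [[29, -35], [5, -6]]
... * rho(a) = [[1, 1], [3, 4]]  ->  [[-76, -111], [-13, -19]]
... * rho(b) = [[6, -7], [1, -1]]  ->  [[-567, 643], [-97, 110]]
... * rho(a) = [[1, 1], [3, 4]]  ->  [[1362, 2005], [233, 343]]
... * rho(b) = [[6, -7], [1, -1]]  ->  [[10177, -11539], [1741, -1974]]
... * rho(a^-1) = [[4, -1], [-3, 1]]  ->  [[75325, -21716], [12886, -3715]]
... * rho(b^-1) = [[-1, 7], [-1, 6]]  ->  [[-53609, 396979], [-9171, 67912]]
... * rho(a) = [[1, 1], [3, 4]]  ->  [[1137328, 1534307], [194565, 262477]]
... * rho(b) = [[6, -7], [1, -1]]  ->  [[8358275, -9495603], [1429867, -1624432]]
... * rho(b) = [[6, -7], [1, -1]]  ->  [[40654047, -49012322], [6954770, -8384637]]
... * rho(a^-1) = [[4, -1], [-3, 1]]  ->  [[309653154, -89666369], [52972991, -15339407]]
tr = 309653154 + -15339407 = 294313747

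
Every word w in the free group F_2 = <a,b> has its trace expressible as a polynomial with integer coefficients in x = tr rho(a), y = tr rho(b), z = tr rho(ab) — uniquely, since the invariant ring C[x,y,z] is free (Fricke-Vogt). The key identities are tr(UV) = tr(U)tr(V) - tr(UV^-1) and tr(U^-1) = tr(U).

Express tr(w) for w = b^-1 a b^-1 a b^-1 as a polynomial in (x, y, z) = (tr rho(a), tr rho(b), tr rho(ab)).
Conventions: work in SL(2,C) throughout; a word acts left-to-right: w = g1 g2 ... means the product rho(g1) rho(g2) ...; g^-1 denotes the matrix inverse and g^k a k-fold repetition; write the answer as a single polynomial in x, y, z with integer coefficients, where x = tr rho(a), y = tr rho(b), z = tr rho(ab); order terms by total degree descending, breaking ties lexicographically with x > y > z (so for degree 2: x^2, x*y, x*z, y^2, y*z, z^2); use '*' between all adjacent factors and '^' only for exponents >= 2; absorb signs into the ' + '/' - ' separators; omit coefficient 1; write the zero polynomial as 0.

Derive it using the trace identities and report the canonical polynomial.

x^2*y^3 - 2*x*y^2*z - x^2*y + y*z^2 + x*z - y

apply: trace(a^2) = trace(a) trace(a) - trace(1)   [square of a] = x^2 - 2
trace(a^2 b) = trace(a) trace(b a) - trace(b)   [square of a] = x*z - y
use: trace(a b^-1 a) = trace(a^2) trace(b) - trace(a^2 b)   [inverse elimination on b] = x^2*y - x*z - y
apply: trace(a b a b) = trace(b a) trace(b a) - trace(1)   [split at a repeated b] = z^2 - 2
use: trace(a b^-1 a b) = trace(a b a) trace(b) - trace(a b a b)   [inverse elimination on b] = x*y*z - y^2 - z^2 + 2
trace(b^-1 a b^-1 a) = trace(a b^-1 a) trace(b) - trace(a b^-1 a b)   [inverse elimination on b] = x^2*y^2 - 2*x*y*z + z^2 - 2
apply: trace(b^-1 a b^-1 a b^-1) = trace(b^-1 a b^-1 a) trace(b) - trace(b^-1 a b^-1 a b)   [inverse elimination on b] = x^2*y^3 - 2*x*y^2*z - x^2*y + y*z^2 + x*z - y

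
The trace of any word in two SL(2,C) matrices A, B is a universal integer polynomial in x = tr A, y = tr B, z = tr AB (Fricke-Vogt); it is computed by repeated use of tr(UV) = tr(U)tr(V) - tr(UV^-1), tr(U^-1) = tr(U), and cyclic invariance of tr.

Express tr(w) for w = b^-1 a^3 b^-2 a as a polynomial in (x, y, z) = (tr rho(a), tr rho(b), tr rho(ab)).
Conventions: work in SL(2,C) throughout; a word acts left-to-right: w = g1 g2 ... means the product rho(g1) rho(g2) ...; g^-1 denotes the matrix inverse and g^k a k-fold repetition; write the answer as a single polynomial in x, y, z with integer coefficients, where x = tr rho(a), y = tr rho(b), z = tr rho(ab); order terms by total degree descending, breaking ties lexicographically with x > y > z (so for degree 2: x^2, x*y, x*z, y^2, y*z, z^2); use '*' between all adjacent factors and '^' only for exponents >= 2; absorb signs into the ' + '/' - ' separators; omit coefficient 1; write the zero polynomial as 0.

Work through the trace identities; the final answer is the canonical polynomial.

x^4*y^3 - 2*x^3*y^2*z - x^4*y - 2*x^2*y^3 + x^2*y*z^2 + x^3*z + 3*x*y^2*z + 2*x^2*y - y*z^2 - 2*x*z + y

use: trace(a^2) = trace(a)*trace(a) - trace(1) = x^2 - 2
apply: trace(a^3) = trace(a)*trace(a^2) - trace(a) = x^3 - 3*x
trace(a^4) = trace(a)*trace(a^3) - trace(a^2) = x^4 - 4*x^2 + 2
trace(a b a) = trace(a)*trace(b a) - trace(b) = x*z - y
trace(b a^3) = trace(a)*trace(a b a) - trace(a b) = x^2*z - x*y - z
trace(a^4 b) = trace(a)*trace(b a^3) - trace(b a^2) = x^3*z - x^2*y - 2*x*z + y
apply: trace(a^3 b^-1 a) = trace(a^4)*trace(b) - trace(a^4 b) = x^4*y - x^3*z - 3*x^2*y + 2*x*z + y
apply: trace(b a b a) = trace(b a)*trace(b a) - trace(1)   [split at repeated b] = z^2 - 2
apply: trace(b a b) = trace(b)*trace(a b) - trace(a) = y*z - x
trace(a b a b a) = trace(a)*trace(b a b a) - trace(b a b) = x*z^2 - y*z - x
use: trace(a b a^3 b) = trace(a)*trace(a b a b a) - trace(a b a b) = x^2*z^2 - x*y*z - x^2 - z^2 + 2
use: trace(a^3 b^-1 a b) = trace(a b a^3)*trace(b) - trace(a b a^3 b) = x^3*y*z - x^2*y^2 - x^2*z^2 - x*y*z + x^2 + y^2 + z^2 - 2
apply: trace(a b^-1 a^3 b^-1) = trace(a^3 b^-1 a)*trace(b) - trace(a^3 b^-1 a b) = x^4*y^2 - 2*x^3*y*z - 2*x^2*y^2 + x^2*z^2 + 3*x*y*z - x^2 - z^2 + 2
apply: trace(b^-1 a^3 b^-2 a) = trace(a b^-1 a^3 b^-1)*trace(b) - trace(a b^-1 a^3) = x^4*y^3 - 2*x^3*y^2*z - x^4*y - 2*x^2*y^3 + x^2*y*z^2 + x^3*z + 3*x*y^2*z + 2*x^2*y - y*z^2 - 2*x*z + y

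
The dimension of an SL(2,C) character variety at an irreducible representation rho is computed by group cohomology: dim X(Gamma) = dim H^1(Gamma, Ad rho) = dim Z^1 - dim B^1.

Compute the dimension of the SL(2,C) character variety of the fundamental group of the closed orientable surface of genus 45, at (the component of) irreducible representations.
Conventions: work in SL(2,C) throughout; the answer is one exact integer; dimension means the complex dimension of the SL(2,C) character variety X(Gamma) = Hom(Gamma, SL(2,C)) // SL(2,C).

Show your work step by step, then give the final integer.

264

The genus-45 surface group: 2g = 90 generators, one relator prod [a_i, b_i].
Before the relator condition, cocycle space has dim 3*90 = 270.
At an irreducible rho, H^2 = coker(d_2) vanishes (Poincare duality: H^2 is dual to H^0 = invariants = 0), so d_2 is surjective onto sl_2 and dim Z^1 = 270 - 3 = 267.
dim B^1 = 3 (coboundaries, injective at irreducible rho).
dim X = dim H^1 = 267 - 3 = 264.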